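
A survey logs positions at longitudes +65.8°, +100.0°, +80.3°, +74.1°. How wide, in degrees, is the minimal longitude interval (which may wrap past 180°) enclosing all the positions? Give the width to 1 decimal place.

Sort the longitudes: +65.8°, +74.1°, +80.3°, +100.0°.
Eastward gaps between consecutive values (wrapping around): 8.3°, 6.2°, 19.7°, 325.8°.
Largest gap = 325.8° ⇒ minimal covering band is its complement: 360° − 325.8° = 34.2°.
Band runs from +65.8° eastward to +100.0°.

34.2°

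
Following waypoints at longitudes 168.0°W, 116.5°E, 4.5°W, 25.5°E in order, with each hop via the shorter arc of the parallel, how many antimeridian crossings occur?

Leg 1: -168.0° → +116.5°, shortest Δλ = -75.5° (west) — crosses 180°.
Leg 2: +116.5° → -4.5°, shortest Δλ = -121.0° (west) — does not cross 180°.
Leg 3: -4.5° → +25.5°, shortest Δλ = 30.0° (east) — does not cross 180°.
Total crossings: 1.

1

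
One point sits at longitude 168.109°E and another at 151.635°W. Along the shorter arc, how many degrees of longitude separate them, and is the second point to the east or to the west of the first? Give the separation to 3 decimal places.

Raw difference: -151.635 − 168.109 = -319.744°.
Normalise into (−180°, 180°]: -319.744° + 360° = 40.256°.
Positive ⇒ the second point lies to the east; separation 40.256°.

40.256° east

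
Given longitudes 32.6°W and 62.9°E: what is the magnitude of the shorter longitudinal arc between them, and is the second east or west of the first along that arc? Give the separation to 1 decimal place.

95.5° east

Raw difference: 62.9 − -32.6 = 95.5°.
Normalise into (−180°, 180°]: 95.5° stays 95.5°.
Positive ⇒ the second point lies to the east; separation 95.5°.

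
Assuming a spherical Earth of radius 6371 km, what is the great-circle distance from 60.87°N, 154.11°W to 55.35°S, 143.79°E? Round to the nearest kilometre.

Δλ = 143.79 − -154.11 = 297.90°; wrapped into (−180°, 180°]: -62.10°.
Δφ = -55.35 − 60.87 = -116.22°.
a = sin²(Δφ/2) + cos φ₁ · cos φ₂ · sin²(Δλ/2) = 0.794541.
c = 2·atan2(√a, √(1−a)) = 2.20072 rad → d = 6371·c ≈ 14020.77 km.

14021 km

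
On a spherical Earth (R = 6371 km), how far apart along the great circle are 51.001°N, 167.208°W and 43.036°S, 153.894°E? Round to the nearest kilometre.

Δλ = 153.894 − -167.208 = 321.102°; wrapped into (−180°, 180°]: -38.898°.
Δφ = -43.036 − 51.001 = -94.037°.
a = sin²(Δφ/2) + cos φ₁ · cos φ₂ · sin²(Δλ/2) = 0.586197.
c = 2·atan2(√a, √(1−a)) = 1.74406 rad → d = 6371·c ≈ 11111.38 km.

11111 km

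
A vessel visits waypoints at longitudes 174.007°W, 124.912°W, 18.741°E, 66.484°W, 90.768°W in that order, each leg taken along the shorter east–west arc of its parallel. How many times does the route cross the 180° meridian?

0

Leg 1: -174.007° → -124.912°, shortest Δλ = 49.095° (east) — does not cross 180°.
Leg 2: -124.912° → +18.741°, shortest Δλ = 143.653° (east) — does not cross 180°.
Leg 3: +18.741° → -66.484°, shortest Δλ = -85.225° (west) — does not cross 180°.
Leg 4: -66.484° → -90.768°, shortest Δλ = -24.284° (west) — does not cross 180°.
Total crossings: 0.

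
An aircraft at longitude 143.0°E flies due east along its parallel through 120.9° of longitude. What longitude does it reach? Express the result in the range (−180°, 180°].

Start at +143.0°; shift +120.9° → +263.9°.
+263.9° lies outside (−180°, 180°]; subtract 360° → -96.1°.

96.1°W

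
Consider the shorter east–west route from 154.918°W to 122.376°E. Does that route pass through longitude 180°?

Naïve |122.376 − -154.918| = 277.294° > 180°, so the shorter arc goes the other way round — across 180°.
Signed shortest Δλ = ((122.376 − -154.918 + 180) mod 360) − 180 = -82.706°.
Going west by 82.706° from -154.918° passes through 180° before reaching +122.376°.

Yes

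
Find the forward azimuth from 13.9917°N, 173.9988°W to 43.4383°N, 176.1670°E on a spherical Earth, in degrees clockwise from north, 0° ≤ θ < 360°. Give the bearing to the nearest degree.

346°

Δλ = 176.1670 − -173.9988 = 350.1658°; wrapped into (−180°, 180°]: -9.8342°.
θ = atan2( sin Δλ · cos φ₂ , cos φ₁ · sin φ₂ − sin φ₁ · cos φ₂ · cos Δλ )
  = atan2(-0.12402, 0.49419) = -14.088° → normalised to [0°, 360°): 345.912°.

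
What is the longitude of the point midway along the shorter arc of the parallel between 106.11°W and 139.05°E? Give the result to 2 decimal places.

163.53°W

Signed shortest Δλ from -106.11° to +139.05° is -114.84°.
Midpoint longitude = -106.11° + (-114.84°)/2 = -106.11° − 57.42° = -163.53°.
(The naïve average (-106.11 + +139.05)/2 = 16.47° is on the wrong side of the globe.)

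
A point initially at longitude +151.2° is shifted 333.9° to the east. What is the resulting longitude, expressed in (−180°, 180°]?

+125.1°

Start at +151.2°; shift +333.9° → +485.1°.
+485.1° lies outside (−180°, 180°]; subtract 360° → +125.1°.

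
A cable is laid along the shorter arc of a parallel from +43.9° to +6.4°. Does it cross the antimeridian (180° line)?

No

Signed shortest Δλ = ((6.4 − 43.9 + 180) mod 360) − 180 = -37.5°.
Going west by 37.5° from +43.9° reaches +6.4° without touching 180°.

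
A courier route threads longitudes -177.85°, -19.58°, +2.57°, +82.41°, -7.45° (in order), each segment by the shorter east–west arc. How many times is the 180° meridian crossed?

Leg 1: -177.85° → -19.58°, shortest Δλ = 158.27° (east) — does not cross 180°.
Leg 2: -19.58° → +2.57°, shortest Δλ = 22.15° (east) — does not cross 180°.
Leg 3: +2.57° → +82.41°, shortest Δλ = 79.84° (east) — does not cross 180°.
Leg 4: +82.41° → -7.45°, shortest Δλ = -89.86° (west) — does not cross 180°.
Total crossings: 0.

0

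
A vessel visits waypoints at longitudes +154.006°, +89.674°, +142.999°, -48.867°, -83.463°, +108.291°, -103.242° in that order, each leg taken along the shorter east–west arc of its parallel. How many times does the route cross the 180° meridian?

Leg 1: +154.006° → +89.674°, shortest Δλ = -64.332° (west) — does not cross 180°.
Leg 2: +89.674° → +142.999°, shortest Δλ = 53.325° (east) — does not cross 180°.
Leg 3: +142.999° → -48.867°, shortest Δλ = 168.134° (east) — crosses 180°.
Leg 4: -48.867° → -83.463°, shortest Δλ = -34.596° (west) — does not cross 180°.
Leg 5: -83.463° → +108.291°, shortest Δλ = -168.246° (west) — crosses 180°.
Leg 6: +108.291° → -103.242°, shortest Δλ = 148.467° (east) — crosses 180°.
Total crossings: 3.

3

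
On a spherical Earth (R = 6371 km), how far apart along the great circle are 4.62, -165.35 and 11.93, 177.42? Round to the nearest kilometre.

Δλ = 177.42 − -165.35 = 342.77°; wrapped into (−180°, 180°]: -17.23°.
Δφ = 11.93 − 4.62 = 7.31°.
a = sin²(Δφ/2) + cos φ₁ · cos φ₂ · sin²(Δλ/2) = 0.025946.
c = 2·atan2(√a, √(1−a)) = 0.32357 rad → d = 6371·c ≈ 2061.44 km.

2061 km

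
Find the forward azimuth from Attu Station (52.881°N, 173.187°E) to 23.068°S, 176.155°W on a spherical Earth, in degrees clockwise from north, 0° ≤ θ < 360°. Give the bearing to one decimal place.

Δλ = -176.155 − 173.187 = -349.342°; wrapped into (−180°, 180°]: 10.658°.
θ = atan2( sin Δλ · cos φ₂ , cos φ₁ · sin φ₂ − sin φ₁ · cos φ₂ · cos Δλ )
  = atan2(0.17016, -0.95742) = 169.922° → normalised to [0°, 360°): 169.922°.

169.9°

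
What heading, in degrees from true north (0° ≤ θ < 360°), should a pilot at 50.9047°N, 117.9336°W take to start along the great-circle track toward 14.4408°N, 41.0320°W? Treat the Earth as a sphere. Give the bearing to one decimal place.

Δλ = -41.0320 − -117.9336 = 76.9016°.
θ = atan2( sin Δλ · cos φ₂ , cos φ₁ · sin φ₂ − sin φ₁ · cos φ₂ · cos Δλ )
  = atan2(0.94321, -0.01306) = 90.794° → normalised to [0°, 360°): 90.794°.

90.8°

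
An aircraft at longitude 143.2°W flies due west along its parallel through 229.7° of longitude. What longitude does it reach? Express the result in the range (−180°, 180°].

Start at -143.2°; shift −229.7° → -372.9°.
-372.9° lies outside (−180°, 180°]; add 360° → -12.9°.

12.9°W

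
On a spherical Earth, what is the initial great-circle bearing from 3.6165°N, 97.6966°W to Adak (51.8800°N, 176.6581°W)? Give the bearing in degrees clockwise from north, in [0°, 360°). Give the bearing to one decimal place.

Δλ = -176.6581 − -97.6966 = -78.9615°.
θ = atan2( sin Δλ · cos φ₂ , cos φ₁ · sin φ₂ − sin φ₁ · cos φ₂ · cos Δλ )
  = atan2(-0.60589, 0.77770) = -37.921° → normalised to [0°, 360°): 322.079°.

322.1°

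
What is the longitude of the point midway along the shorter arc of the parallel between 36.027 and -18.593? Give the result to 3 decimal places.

Signed shortest Δλ from +36.027° to -18.593° is -54.620°.
Midpoint longitude = +36.027° + (-54.620°)/2 = +36.027° − 27.310° = +8.717°.

+8.717°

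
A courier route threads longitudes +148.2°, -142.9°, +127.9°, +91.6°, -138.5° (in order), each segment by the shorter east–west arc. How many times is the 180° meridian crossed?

Leg 1: +148.2° → -142.9°, shortest Δλ = 68.9° (east) — crosses 180°.
Leg 2: -142.9° → +127.9°, shortest Δλ = -89.2° (west) — crosses 180°.
Leg 3: +127.9° → +91.6°, shortest Δλ = -36.3° (west) — does not cross 180°.
Leg 4: +91.6° → -138.5°, shortest Δλ = 129.9° (east) — crosses 180°.
Total crossings: 3.

3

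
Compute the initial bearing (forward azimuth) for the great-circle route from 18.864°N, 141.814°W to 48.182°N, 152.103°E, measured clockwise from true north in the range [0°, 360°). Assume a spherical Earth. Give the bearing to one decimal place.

315.4°

Δλ = 152.103 − -141.814 = 293.917°; wrapped into (−180°, 180°]: -66.083°.
θ = atan2( sin Δλ · cos φ₂ , cos φ₁ · sin φ₂ − sin φ₁ · cos φ₂ · cos Δλ )
  = atan2(-0.60951, 0.61784) = -44.611° → normalised to [0°, 360°): 315.389°.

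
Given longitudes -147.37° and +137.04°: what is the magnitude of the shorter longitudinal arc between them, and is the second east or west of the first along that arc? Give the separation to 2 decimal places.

75.59° west

Raw difference: 137.04 − -147.37 = 284.41°.
Normalise into (−180°, 180°]: 284.41° − 360° = -75.59°.
Negative ⇒ the second point lies to the west; separation 75.59°.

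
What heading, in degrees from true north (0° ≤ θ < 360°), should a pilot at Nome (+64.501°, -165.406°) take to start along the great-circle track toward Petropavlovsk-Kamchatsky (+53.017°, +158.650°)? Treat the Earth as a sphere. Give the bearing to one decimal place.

254.8°

Δλ = 158.650 − -165.406 = 324.056°; wrapped into (−180°, 180°]: -35.944°.
θ = atan2( sin Δλ · cos φ₂ , cos φ₁ · sin φ₂ − sin φ₁ · cos φ₂ · cos Δλ )
  = atan2(-0.35312, -0.09571) = -105.164° → normalised to [0°, 360°): 254.836°.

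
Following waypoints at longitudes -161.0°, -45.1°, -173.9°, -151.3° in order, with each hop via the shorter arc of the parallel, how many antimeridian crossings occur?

Leg 1: -161.0° → -45.1°, shortest Δλ = 115.9° (east) — does not cross 180°.
Leg 2: -45.1° → -173.9°, shortest Δλ = -128.8° (west) — does not cross 180°.
Leg 3: -173.9° → -151.3°, shortest Δλ = 22.6° (east) — does not cross 180°.
Total crossings: 0.

0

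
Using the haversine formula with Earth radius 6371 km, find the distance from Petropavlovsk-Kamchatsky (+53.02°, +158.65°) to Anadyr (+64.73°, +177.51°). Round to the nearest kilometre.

Δλ = 177.51 − 158.65 = 18.86°.
Δφ = 64.73 − 53.02 = 11.71°.
a = sin²(Δφ/2) + cos φ₁ · cos φ₂ · sin²(Δλ/2) = 0.017300.
c = 2·atan2(√a, √(1−a)) = 0.26382 rad → d = 6371·c ≈ 1680.80 km.

1681 km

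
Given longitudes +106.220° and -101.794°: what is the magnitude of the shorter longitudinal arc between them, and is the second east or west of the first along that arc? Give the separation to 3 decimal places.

151.986° east

Raw difference: -101.794 − 106.220 = -208.014°.
Normalise into (−180°, 180°]: -208.014° + 360° = 151.986°.
Positive ⇒ the second point lies to the east; separation 151.986°.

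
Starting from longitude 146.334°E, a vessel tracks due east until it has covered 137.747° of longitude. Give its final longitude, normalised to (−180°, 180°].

Start at +146.334°; shift +137.747° → +284.081°.
+284.081° lies outside (−180°, 180°]; subtract 360° → -75.919°.

75.919°W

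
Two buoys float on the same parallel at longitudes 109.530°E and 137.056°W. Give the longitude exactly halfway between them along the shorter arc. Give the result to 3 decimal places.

Signed shortest Δλ from +109.530° to -137.056° is +113.414°.
Midpoint longitude = +109.530° + (+113.414°)/2 = +109.530° + 56.707° = +166.237°.
(The naïve average (+109.530 + -137.056)/2 = -13.763° is on the wrong side of the globe.)

166.237°E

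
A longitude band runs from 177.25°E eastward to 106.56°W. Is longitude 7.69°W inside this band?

Band width going east from +177.25° to -106.56°: ((-106.56 − 177.25) mod 360) = 76.19°.
Offset of -7.69° east of the west edge: ((-7.69 − 177.25) mod 360) = 175.06°.
175.06° > 76.19° ⇒ outside.

No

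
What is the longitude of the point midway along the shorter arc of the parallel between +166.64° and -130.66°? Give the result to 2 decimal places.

Signed shortest Δλ from +166.64° to -130.66° is +62.70°.
Midpoint longitude = +166.64° + (+62.70°)/2 = +166.64° + 31.35° = +197.99°.
Normalise into (−180°, 180°]: -162.01°.
(The naïve average (+166.64 + -130.66)/2 = 17.99° is on the wrong side of the globe.)

-162.01°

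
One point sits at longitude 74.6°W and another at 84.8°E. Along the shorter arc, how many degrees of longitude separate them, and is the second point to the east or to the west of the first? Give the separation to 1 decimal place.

159.4° east

Raw difference: 84.8 − -74.6 = 159.4°.
Normalise into (−180°, 180°]: 159.4° stays 159.4°.
Positive ⇒ the second point lies to the east; separation 159.4°.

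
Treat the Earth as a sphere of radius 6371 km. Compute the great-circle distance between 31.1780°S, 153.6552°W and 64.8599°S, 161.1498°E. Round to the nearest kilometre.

4842 km

Δλ = 161.1498 − -153.6552 = 314.8050°; wrapped into (−180°, 180°]: -45.1950°.
Δφ = -64.8599 − -31.1780 = -33.6819°.
a = sin²(Δφ/2) + cos φ₁ · cos φ₂ · sin²(Δλ/2) = 0.137603.
c = 2·atan2(√a, √(1−a)) = 0.76006 rad → d = 6371·c ≈ 4842.34 km.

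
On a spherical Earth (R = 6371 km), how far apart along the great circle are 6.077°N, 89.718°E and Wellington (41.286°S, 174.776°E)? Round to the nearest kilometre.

10042 km

Δλ = 174.776 − 89.718 = 85.058°.
Δφ = -41.286 − 6.077 = -47.363°.
a = sin²(Δφ/2) + cos φ₁ · cos φ₂ · sin²(Δλ/2) = 0.502741.
c = 2·atan2(√a, √(1−a)) = 1.57628 rad → d = 6371·c ≈ 10042.47 km.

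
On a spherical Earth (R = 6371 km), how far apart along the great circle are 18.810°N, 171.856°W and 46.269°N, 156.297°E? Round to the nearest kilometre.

Δλ = 156.297 − -171.856 = 328.153°; wrapped into (−180°, 180°]: -31.847°.
Δφ = 46.269 − 18.810 = 27.459°.
a = sin²(Δφ/2) + cos φ₁ · cos φ₂ · sin²(Δλ/2) = 0.105583.
c = 2·atan2(√a, √(1−a)) = 0.66189 rad → d = 6371·c ≈ 4216.87 km.

4217 km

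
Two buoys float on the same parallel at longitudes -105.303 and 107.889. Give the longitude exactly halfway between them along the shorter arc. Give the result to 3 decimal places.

-178.707°

Signed shortest Δλ from -105.303° to +107.889° is -146.808°.
Midpoint longitude = -105.303° + (-146.808°)/2 = -105.303° − 73.404° = -178.707°.
(The naïve average (-105.303 + +107.889)/2 = 1.293° is on the wrong side of the globe.)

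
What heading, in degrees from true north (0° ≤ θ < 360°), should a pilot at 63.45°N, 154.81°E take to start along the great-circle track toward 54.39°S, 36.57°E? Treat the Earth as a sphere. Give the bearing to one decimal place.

257.2°

Δλ = 36.57 − 154.81 = -118.24°.
θ = atan2( sin Δλ · cos φ₂ , cos φ₁ · sin φ₂ − sin φ₁ · cos φ₂ · cos Δλ )
  = atan2(-0.51296, -0.11694) = -102.842° → normalised to [0°, 360°): 257.158°.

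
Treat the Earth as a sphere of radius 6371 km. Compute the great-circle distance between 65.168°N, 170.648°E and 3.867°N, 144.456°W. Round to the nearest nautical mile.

Δλ = -144.456 − 170.648 = -315.104°; wrapped into (−180°, 180°]: 44.896°.
Δφ = 3.867 − 65.168 = -61.301°.
a = sin²(Δφ/2) + cos φ₁ · cos φ₂ · sin²(Δλ/2) = 0.320989.
c = 2·atan2(√a, √(1−a)) = 1.20465 rad → d = 6371·c ≈ 7674.81 km ≈ 4144.06 nmi.

4144 nmi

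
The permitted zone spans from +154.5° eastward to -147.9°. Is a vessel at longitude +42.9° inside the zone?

Band width going east from +154.5° to -147.9°: ((-147.9 − 154.5) mod 360) = 57.6°.
Offset of +42.9° east of the west edge: ((42.9 − 154.5) mod 360) = 248.4°.
248.4° > 57.6° ⇒ outside.

No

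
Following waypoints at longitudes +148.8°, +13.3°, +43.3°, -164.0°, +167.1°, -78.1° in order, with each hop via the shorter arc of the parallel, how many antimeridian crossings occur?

Leg 1: +148.8° → +13.3°, shortest Δλ = -135.5° (west) — does not cross 180°.
Leg 2: +13.3° → +43.3°, shortest Δλ = 30.0° (east) — does not cross 180°.
Leg 3: +43.3° → -164.0°, shortest Δλ = 152.7° (east) — crosses 180°.
Leg 4: -164.0° → +167.1°, shortest Δλ = -28.9° (west) — crosses 180°.
Leg 5: +167.1° → -78.1°, shortest Δλ = 114.8° (east) — crosses 180°.
Total crossings: 3.

3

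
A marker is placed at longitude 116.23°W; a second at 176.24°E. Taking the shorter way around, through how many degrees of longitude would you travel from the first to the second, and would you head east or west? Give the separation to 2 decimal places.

Raw difference: 176.24 − -116.23 = 292.47°.
Normalise into (−180°, 180°]: 292.47° − 360° = -67.53°.
Negative ⇒ the second point lies to the west; separation 67.53°.

67.53° west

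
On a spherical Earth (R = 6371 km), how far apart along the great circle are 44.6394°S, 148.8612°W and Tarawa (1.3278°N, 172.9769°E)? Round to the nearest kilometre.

Δλ = 172.9769 − -148.8612 = 321.8381°; wrapped into (−180°, 180°]: -38.1619°.
Δφ = 1.3278 − -44.6394 = 45.9672°.
a = sin²(Δφ/2) + cos φ₁ · cos φ₂ · sin²(Δλ/2) = 0.228484.
c = 2·atan2(√a, √(1−a)) = 0.99675 rad → d = 6371·c ≈ 6350.32 km.

6350 km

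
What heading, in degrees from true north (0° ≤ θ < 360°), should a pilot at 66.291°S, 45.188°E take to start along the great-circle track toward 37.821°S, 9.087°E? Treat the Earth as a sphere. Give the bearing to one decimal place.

Δλ = 9.087 − 45.188 = -36.101°.
θ = atan2( sin Δλ · cos φ₂ , cos φ₁ · sin φ₂ − sin φ₁ · cos φ₂ · cos Δλ )
  = atan2(-0.46544, 0.33782) = -54.027° → normalised to [0°, 360°): 305.973°.

306.0°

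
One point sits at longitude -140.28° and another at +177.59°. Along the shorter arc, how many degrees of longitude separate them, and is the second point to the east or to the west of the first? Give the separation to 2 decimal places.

42.13° west

Raw difference: 177.59 − -140.28 = 317.87°.
Normalise into (−180°, 180°]: 317.87° − 360° = -42.13°.
Negative ⇒ the second point lies to the west; separation 42.13°.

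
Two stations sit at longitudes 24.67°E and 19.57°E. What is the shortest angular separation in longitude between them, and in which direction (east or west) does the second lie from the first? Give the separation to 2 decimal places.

Raw difference: 19.57 − 24.67 = -5.1°.
Normalise into (−180°, 180°]: -5.1° stays -5.1°.
Negative ⇒ the second point lies to the west; separation 5.10°.

5.10° west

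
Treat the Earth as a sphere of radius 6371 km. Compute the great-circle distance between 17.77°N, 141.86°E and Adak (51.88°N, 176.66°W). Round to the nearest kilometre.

5239 km

Δλ = -176.66 − 141.86 = -318.52°; wrapped into (−180°, 180°]: 41.48°.
Δφ = 51.88 − 17.77 = 34.11°.
a = sin²(Δφ/2) + cos φ₁ · cos φ₂ · sin²(Δλ/2) = 0.159740.
c = 2·atan2(√a, √(1−a)) = 0.82232 rad → d = 6371·c ≈ 5239.03 km.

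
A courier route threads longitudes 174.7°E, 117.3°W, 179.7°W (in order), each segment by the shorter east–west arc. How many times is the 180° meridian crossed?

Leg 1: +174.7° → -117.3°, shortest Δλ = 68.0° (east) — crosses 180°.
Leg 2: -117.3° → -179.7°, shortest Δλ = -62.4° (west) — does not cross 180°.
Total crossings: 1.

1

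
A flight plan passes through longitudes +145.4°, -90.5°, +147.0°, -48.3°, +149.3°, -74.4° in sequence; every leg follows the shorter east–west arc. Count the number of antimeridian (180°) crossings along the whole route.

Leg 1: +145.4° → -90.5°, shortest Δλ = 124.1° (east) — crosses 180°.
Leg 2: -90.5° → +147.0°, shortest Δλ = -122.5° (west) — crosses 180°.
Leg 3: +147.0° → -48.3°, shortest Δλ = 164.7° (east) — crosses 180°.
Leg 4: -48.3° → +149.3°, shortest Δλ = -162.4° (west) — crosses 180°.
Leg 5: +149.3° → -74.4°, shortest Δλ = 136.3° (east) — crosses 180°.
Total crossings: 5.

5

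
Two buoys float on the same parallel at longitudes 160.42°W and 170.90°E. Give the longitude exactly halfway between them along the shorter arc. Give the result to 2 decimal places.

Signed shortest Δλ from -160.42° to +170.90° is -28.68°.
Midpoint longitude = -160.42° + (-28.68°)/2 = -160.42° − 14.34° = -174.76°.
(The naïve average (-160.42 + +170.90)/2 = 5.24° is on the wrong side of the globe.)

174.76°W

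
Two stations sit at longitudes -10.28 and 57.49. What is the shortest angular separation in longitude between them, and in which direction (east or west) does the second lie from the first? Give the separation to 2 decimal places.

Raw difference: 57.49 − -10.28 = 67.77°.
Normalise into (−180°, 180°]: 67.77° stays 67.77°.
Positive ⇒ the second point lies to the east; separation 67.77°.

67.77° east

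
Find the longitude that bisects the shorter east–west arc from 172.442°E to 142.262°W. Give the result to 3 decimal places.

Signed shortest Δλ from +172.442° to -142.262° is +45.296°.
Midpoint longitude = +172.442° + (+45.296°)/2 = +172.442° + 22.648° = +195.090°.
Normalise into (−180°, 180°]: -164.910°.
(The naïve average (+172.442 + -142.262)/2 = 15.09° is on the wrong side of the globe.)

164.910°W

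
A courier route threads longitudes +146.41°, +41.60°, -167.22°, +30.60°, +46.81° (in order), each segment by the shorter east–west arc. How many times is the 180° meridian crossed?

Leg 1: +146.41° → +41.60°, shortest Δλ = -104.81° (west) — does not cross 180°.
Leg 2: +41.60° → -167.22°, shortest Δλ = 151.18° (east) — crosses 180°.
Leg 3: -167.22° → +30.60°, shortest Δλ = -162.18° (west) — crosses 180°.
Leg 4: +30.60° → +46.81°, shortest Δλ = 16.21° (east) — does not cross 180°.
Total crossings: 2.

2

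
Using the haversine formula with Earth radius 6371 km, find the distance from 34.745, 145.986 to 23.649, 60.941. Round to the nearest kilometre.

8109 km

Δλ = 60.941 − 145.986 = -85.045°.
Δφ = 23.649 − 34.745 = -11.096°.
a = sin²(Δφ/2) + cos φ₁ · cos φ₂ · sin²(Δλ/2) = 0.353186.
c = 2·atan2(√a, √(1−a)) = 1.27278 rad → d = 6371·c ≈ 8108.86 km.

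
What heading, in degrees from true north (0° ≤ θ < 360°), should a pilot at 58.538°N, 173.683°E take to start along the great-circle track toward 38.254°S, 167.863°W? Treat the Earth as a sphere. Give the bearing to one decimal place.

Δλ = -167.863 − 173.683 = -341.546°; wrapped into (−180°, 180°]: 18.454°.
θ = atan2( sin Δλ · cos φ₂ , cos φ₁ · sin φ₂ − sin φ₁ · cos φ₂ · cos Δλ )
  = atan2(0.24857, -0.95854) = 165.462° → normalised to [0°, 360°): 165.462°.

165.5°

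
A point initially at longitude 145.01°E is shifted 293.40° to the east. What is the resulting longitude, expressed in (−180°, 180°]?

78.41°E

Start at +145.01°; shift +293.40° → +438.41°.
+438.41° lies outside (−180°, 180°]; subtract 360° → +78.41°.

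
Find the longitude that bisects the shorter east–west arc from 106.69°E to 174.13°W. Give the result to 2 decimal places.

146.28°E

Signed shortest Δλ from +106.69° to -174.13° is +79.18°.
Midpoint longitude = +106.69° + (+79.18°)/2 = +106.69° + 39.59° = +146.28°.
(The naïve average (+106.69 + -174.13)/2 = -33.72° is on the wrong side of the globe.)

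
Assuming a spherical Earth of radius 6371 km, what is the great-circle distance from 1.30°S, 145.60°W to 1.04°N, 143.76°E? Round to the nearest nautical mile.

Δλ = 143.76 − -145.60 = 289.36°; wrapped into (−180°, 180°]: -70.64°.
Δφ = 1.04 − -1.30 = 2.34°.
a = sin²(Δφ/2) + cos φ₁ · cos φ₂ · sin²(Δλ/2) = 0.334525.
c = 2·atan2(√a, √(1−a)) = 1.23349 rad → d = 6371·c ≈ 7858.53 km ≈ 4243.27 nmi.

4243 nmi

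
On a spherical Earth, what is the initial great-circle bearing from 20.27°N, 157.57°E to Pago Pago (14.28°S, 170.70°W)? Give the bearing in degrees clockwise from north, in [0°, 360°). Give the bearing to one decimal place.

135.4°

Δλ = -170.70 − 157.57 = -328.27°; wrapped into (−180°, 180°]: 31.73°.
θ = atan2( sin Δλ · cos φ₂ , cos φ₁ · sin φ₂ − sin φ₁ · cos φ₂ · cos Δλ )
  = atan2(0.50967, -0.51694) = 135.406° → normalised to [0°, 360°): 135.406°.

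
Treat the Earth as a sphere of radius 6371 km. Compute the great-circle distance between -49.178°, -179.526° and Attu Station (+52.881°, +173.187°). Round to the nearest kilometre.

Δλ = 173.187 − -179.526 = 352.713°; wrapped into (−180°, 180°]: -7.287°.
Δφ = 52.881 − -49.178 = 102.059°.
a = sin²(Δφ/2) + cos φ₁ · cos φ₂ · sin²(Δλ/2) = 0.606053.
c = 2·atan2(√a, √(1−a)) = 1.78452 rad → d = 6371·c ≈ 11369.21 km.

11369 km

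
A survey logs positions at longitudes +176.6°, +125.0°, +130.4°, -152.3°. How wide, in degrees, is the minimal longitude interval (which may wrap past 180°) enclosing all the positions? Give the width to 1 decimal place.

Sort the longitudes: -152.3°, +125.0°, +130.4°, +176.6°.
Eastward gaps between consecutive values (wrapping around): 277.3°, 5.4°, 46.2°, 31.1°.
Largest gap = 277.3° ⇒ minimal covering band is its complement: 360° − 277.3° = 82.7°.
Band runs from +125.0° eastward to -152.3°, crossing the antimeridian.

82.7°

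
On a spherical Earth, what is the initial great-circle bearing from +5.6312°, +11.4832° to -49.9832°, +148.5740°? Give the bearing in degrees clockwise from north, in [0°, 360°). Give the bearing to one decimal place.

Δλ = 148.5740 − 11.4832 = 137.0908°.
θ = atan2( sin Δλ · cos φ₂ , cos φ₁ · sin φ₂ − sin φ₁ · cos φ₂ · cos Δλ )
  = atan2(0.43779, -0.71595) = 148.555° → normalised to [0°, 360°): 148.555°.

148.6°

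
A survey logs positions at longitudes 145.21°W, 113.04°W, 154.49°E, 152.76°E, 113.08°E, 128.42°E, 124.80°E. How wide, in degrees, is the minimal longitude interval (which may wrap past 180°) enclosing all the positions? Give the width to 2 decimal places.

133.88°

Sort the longitudes: -145.21°, -113.04°, +113.08°, +124.80°, +128.42°, +152.76°, +154.49°.
Eastward gaps between consecutive values (wrapping around): 32.17°, 226.12°, 11.72°, 3.62°, 24.34°, 1.73°, 60.30°.
Largest gap = 226.12° ⇒ minimal covering band is its complement: 360° − 226.12° = 133.88°.
Band runs from +113.08° eastward to -113.04°, crossing the antimeridian.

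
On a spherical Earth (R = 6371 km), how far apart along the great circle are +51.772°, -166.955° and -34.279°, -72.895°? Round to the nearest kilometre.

13187 km

Δλ = -72.895 − -166.955 = 94.060°.
Δφ = -34.279 − 51.772 = -86.051°.
a = sin²(Δφ/2) + cos φ₁ · cos φ₂ · sin²(Δλ/2) = 0.739322.
c = 2·atan2(√a, √(1−a)) = 2.06991 rad → d = 6371·c ≈ 13187.37 km.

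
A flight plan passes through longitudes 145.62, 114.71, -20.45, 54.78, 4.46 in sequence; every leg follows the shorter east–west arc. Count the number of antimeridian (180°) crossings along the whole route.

Leg 1: +145.62° → +114.71°, shortest Δλ = -30.91° (west) — does not cross 180°.
Leg 2: +114.71° → -20.45°, shortest Δλ = -135.16° (west) — does not cross 180°.
Leg 3: -20.45° → +54.78°, shortest Δλ = 75.23° (east) — does not cross 180°.
Leg 4: +54.78° → +4.46°, shortest Δλ = -50.32° (west) — does not cross 180°.
Total crossings: 0.

0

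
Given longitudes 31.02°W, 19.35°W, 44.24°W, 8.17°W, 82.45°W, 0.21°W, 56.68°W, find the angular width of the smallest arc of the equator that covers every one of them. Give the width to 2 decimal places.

Sort the longitudes: -82.45°, -56.68°, -44.24°, -31.02°, -19.35°, -8.17°, -0.21°.
Eastward gaps between consecutive values (wrapping around): 25.77°, 12.44°, 13.22°, 11.67°, 11.18°, 7.96°, 277.76°.
Largest gap = 277.76° ⇒ minimal covering band is its complement: 360° − 277.76° = 82.24°.
Band runs from -82.45° eastward to -0.21°.

82.24°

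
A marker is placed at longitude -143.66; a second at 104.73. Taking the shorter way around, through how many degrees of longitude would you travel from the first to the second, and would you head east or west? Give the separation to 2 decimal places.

Raw difference: 104.73 − -143.66 = 248.39°.
Normalise into (−180°, 180°]: 248.39° − 360° = -111.61°.
Negative ⇒ the second point lies to the west; separation 111.61°.

111.61° west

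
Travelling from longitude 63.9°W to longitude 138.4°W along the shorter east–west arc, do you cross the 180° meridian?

Signed shortest Δλ = ((-138.4 − -63.9 + 180) mod 360) − 180 = -74.5°.
Going west by 74.5° from -63.9° reaches -138.4° without touching 180°.

No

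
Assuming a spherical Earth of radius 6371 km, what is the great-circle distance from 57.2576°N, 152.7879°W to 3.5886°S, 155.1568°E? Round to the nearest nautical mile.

Δλ = 155.1568 − -152.7879 = 307.9447°; wrapped into (−180°, 180°]: -52.0553°.
Δφ = -3.5886 − 57.2576 = -60.8462°.
a = sin²(Δφ/2) + cos φ₁ · cos φ₂ · sin²(Δλ/2) = 0.360361.
c = 2·atan2(√a, √(1−a)) = 1.28775 rad → d = 6371·c ≈ 8204.28 km ≈ 4429.96 nmi.

4430 nmi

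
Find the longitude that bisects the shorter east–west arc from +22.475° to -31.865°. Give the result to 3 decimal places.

-4.695°

Signed shortest Δλ from +22.475° to -31.865° is -54.340°.
Midpoint longitude = +22.475° + (-54.340°)/2 = +22.475° − 27.170° = -4.695°.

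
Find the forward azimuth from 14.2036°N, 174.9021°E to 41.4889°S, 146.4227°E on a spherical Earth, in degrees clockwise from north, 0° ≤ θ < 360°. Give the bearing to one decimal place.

Δλ = 146.4227 − 174.9021 = -28.4794°.
θ = atan2( sin Δλ · cos φ₂ , cos φ₁ · sin φ₂ − sin φ₁ · cos φ₂ · cos Δλ )
  = atan2(-0.35720, -0.80378) = -156.040° → normalised to [0°, 360°): 203.960°.

204.0°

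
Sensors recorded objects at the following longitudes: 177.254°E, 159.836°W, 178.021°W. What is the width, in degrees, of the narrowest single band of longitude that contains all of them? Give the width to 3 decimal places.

Sort the longitudes: -178.021°, -159.836°, +177.254°.
Eastward gaps between consecutive values (wrapping around): 18.185°, 337.090°, 4.725°.
Largest gap = 337.090° ⇒ minimal covering band is its complement: 360° − 337.090° = 22.910°.
Band runs from +177.254° eastward to -159.836°, crossing the antimeridian.

22.910°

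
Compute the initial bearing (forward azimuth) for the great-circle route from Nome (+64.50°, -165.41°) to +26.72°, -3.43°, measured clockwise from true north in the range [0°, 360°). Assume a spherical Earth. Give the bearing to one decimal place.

Δλ = -3.43 − -165.41 = 161.98°.
θ = atan2( sin Δλ · cos φ₂ , cos φ₁ · sin φ₂ − sin φ₁ · cos φ₂ · cos Δλ )
  = atan2(0.27631, 0.96023) = 16.054° → normalised to [0°, 360°): 16.054°.

16.1°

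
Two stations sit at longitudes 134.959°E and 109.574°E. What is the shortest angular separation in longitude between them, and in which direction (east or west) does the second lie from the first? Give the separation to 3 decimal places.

Raw difference: 109.574 − 134.959 = -25.385°.
Normalise into (−180°, 180°]: -25.385° stays -25.385°.
Negative ⇒ the second point lies to the west; separation 25.385°.

25.385° west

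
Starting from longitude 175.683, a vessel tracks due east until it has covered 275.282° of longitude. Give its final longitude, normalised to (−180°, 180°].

Start at +175.683°; shift +275.282° → +450.965°.
+450.965° lies outside (−180°, 180°]; subtract 360° → +90.965°.

+90.965°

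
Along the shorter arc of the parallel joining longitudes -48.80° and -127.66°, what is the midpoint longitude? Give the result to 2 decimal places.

-88.23°

Signed shortest Δλ from -48.80° to -127.66° is -78.86°.
Midpoint longitude = -48.80° + (-78.86°)/2 = -48.80° − 39.43° = -88.23°.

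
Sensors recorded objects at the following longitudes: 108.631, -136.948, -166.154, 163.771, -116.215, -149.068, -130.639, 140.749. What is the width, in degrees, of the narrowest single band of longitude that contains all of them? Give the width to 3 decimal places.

135.154°

Sort the longitudes: -166.154°, -149.068°, -136.948°, -130.639°, -116.215°, +108.631°, +140.749°, +163.771°.
Eastward gaps between consecutive values (wrapping around): 17.086°, 12.120°, 6.309°, 14.424°, 224.846°, 32.118°, 23.022°, 30.075°.
Largest gap = 224.846° ⇒ minimal covering band is its complement: 360° − 224.846° = 135.154°.
Band runs from +108.631° eastward to -116.215°, crossing the antimeridian.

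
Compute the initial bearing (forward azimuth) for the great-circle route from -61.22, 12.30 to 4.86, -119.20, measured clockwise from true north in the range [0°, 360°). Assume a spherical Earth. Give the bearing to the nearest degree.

Δλ = -119.20 − 12.30 = -131.50°.
θ = atan2( sin Δλ · cos φ₂ , cos φ₁ · sin φ₂ − sin φ₁ · cos φ₂ · cos Δλ )
  = atan2(-0.74626, -0.53789) = -125.783° → normalised to [0°, 360°): 234.217°.

234°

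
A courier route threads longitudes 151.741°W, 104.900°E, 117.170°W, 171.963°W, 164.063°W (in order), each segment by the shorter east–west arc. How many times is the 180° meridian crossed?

2

Leg 1: -151.741° → +104.900°, shortest Δλ = -103.359° (west) — crosses 180°.
Leg 2: +104.900° → -117.170°, shortest Δλ = 137.93° (east) — crosses 180°.
Leg 3: -117.170° → -171.963°, shortest Δλ = -54.793° (west) — does not cross 180°.
Leg 4: -171.963° → -164.063°, shortest Δλ = 7.9° (east) — does not cross 180°.
Total crossings: 2.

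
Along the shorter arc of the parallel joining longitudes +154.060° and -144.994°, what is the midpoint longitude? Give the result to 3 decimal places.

Signed shortest Δλ from +154.060° to -144.994° is +60.946°.
Midpoint longitude = +154.060° + (+60.946°)/2 = +154.060° + 30.473° = +184.533°.
Normalise into (−180°, 180°]: -175.467°.
(The naïve average (+154.060 + -144.994)/2 = 4.533° is on the wrong side of the globe.)

-175.467°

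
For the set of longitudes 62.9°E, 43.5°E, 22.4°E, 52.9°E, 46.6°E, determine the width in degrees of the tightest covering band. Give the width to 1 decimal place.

Sort the longitudes: +22.4°, +43.5°, +46.6°, +52.9°, +62.9°.
Eastward gaps between consecutive values (wrapping around): 21.1°, 3.1°, 6.3°, 10.0°, 319.5°.
Largest gap = 319.5° ⇒ minimal covering band is its complement: 360° − 319.5° = 40.5°.
Band runs from +22.4° eastward to +62.9°.

40.5°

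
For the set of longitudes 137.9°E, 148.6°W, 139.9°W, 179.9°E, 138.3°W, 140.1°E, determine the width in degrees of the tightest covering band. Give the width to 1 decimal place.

83.8°

Sort the longitudes: -148.6°, -139.9°, -138.3°, +137.9°, +140.1°, +179.9°.
Eastward gaps between consecutive values (wrapping around): 8.7°, 1.6°, 276.2°, 2.2°, 39.8°, 31.5°.
Largest gap = 276.2° ⇒ minimal covering band is its complement: 360° − 276.2° = 83.8°.
Band runs from +137.9° eastward to -138.3°, crossing the antimeridian.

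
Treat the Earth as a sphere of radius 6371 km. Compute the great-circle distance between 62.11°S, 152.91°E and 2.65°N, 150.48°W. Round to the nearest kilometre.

Δλ = -150.48 − 152.91 = -303.39°; wrapped into (−180°, 180°]: 56.61°.
Δφ = 2.65 − -62.11 = 64.76°.
a = sin²(Δφ/2) + cos φ₁ · cos φ₂ · sin²(Δλ/2) = 0.391853.
c = 2·atan2(√a, √(1−a)) = 1.35278 rad → d = 6371·c ≈ 8618.56 km.

8619 km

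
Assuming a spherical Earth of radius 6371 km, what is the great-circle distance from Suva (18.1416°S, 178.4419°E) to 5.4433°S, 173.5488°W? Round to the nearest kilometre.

Δλ = -173.5488 − 178.4419 = -351.9907°; wrapped into (−180°, 180°]: 8.0093°.
Δφ = -5.4433 − -18.1416 = 12.6983°.
a = sin²(Δφ/2) + cos φ₁ · cos φ₂ · sin²(Δλ/2) = 0.016843.
c = 2·atan2(√a, √(1−a)) = 0.26030 rad → d = 6371·c ≈ 1658.36 km.

1658 km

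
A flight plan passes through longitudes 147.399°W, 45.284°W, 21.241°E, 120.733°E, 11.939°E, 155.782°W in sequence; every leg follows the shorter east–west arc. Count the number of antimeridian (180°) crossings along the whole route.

Leg 1: -147.399° → -45.284°, shortest Δλ = 102.115° (east) — does not cross 180°.
Leg 2: -45.284° → +21.241°, shortest Δλ = 66.525° (east) — does not cross 180°.
Leg 3: +21.241° → +120.733°, shortest Δλ = 99.492° (east) — does not cross 180°.
Leg 4: +120.733° → +11.939°, shortest Δλ = -108.794° (west) — does not cross 180°.
Leg 5: +11.939° → -155.782°, shortest Δλ = -167.721° (west) — does not cross 180°.
Total crossings: 0.

0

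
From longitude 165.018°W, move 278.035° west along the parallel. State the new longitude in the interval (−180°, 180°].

Start at -165.018°; shift −278.035° → -443.053°.
-443.053° lies outside (−180°, 180°]; add 360° → -83.053°.

83.053°W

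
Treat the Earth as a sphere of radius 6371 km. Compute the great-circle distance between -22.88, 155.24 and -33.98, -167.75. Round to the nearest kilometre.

3800 km

Δλ = -167.75 − 155.24 = -322.99°; wrapped into (−180°, 180°]: 37.01°.
Δφ = -33.98 − -22.88 = -11.10°.
a = sin²(Δφ/2) + cos φ₁ · cos φ₂ · sin²(Δλ/2) = 0.086314.
c = 2·atan2(√a, √(1−a)) = 0.59638 rad → d = 6371·c ≈ 3799.56 km.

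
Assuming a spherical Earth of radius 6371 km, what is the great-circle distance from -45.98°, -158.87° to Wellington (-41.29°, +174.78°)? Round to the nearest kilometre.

Δλ = 174.78 − -158.87 = 333.65°; wrapped into (−180°, 180°]: -26.35°.
Δφ = -41.29 − -45.98 = 4.69°.
a = sin²(Δφ/2) + cos φ₁ · cos φ₂ · sin²(Δλ/2) = 0.028800.
c = 2·atan2(√a, √(1−a)) = 0.34106 rad → d = 6371·c ≈ 2172.89 km.

2173 km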